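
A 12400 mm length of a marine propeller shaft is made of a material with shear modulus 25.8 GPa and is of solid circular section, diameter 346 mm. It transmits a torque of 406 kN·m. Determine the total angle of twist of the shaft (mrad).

J = πd⁴/32 = π(0.346)⁴/32 = 1.407×10^-3 m⁴.
θ = T·L/(G·J) = 406000 × 12.4 / (25.8×10⁹ × 1.407×10^-3) = 0.1387 rad.

139 mrad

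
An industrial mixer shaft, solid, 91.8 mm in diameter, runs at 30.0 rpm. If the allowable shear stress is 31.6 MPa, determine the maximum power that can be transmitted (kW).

15.1 kW

J = πd⁴/32 = π(0.0918)⁴/32 = 6.972×10^-6 m⁴.
T_max = τ_allow·J/r = 3.16×10^7 × 6.972×10^-6 / 0.0459 = 4800 N·m.
ω = 2π·30.0/60 = 3.142 rad/s, so P_max = T_max·ω = 1.508×10^4 W.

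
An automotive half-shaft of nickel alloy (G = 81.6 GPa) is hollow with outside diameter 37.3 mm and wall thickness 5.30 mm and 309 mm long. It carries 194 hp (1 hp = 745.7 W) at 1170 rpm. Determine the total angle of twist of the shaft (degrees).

1.83°

ω = 2π·1170/60 = 122.5 rad/s, so T = P/ω = 194×745.7 / 122.5 = 1181 N·m.
J = π(d_o⁴ − d_i⁴)/32 = π(0.0373⁴ − 0.0267⁴)/32 = 1.401×10^-7 m⁴.
θ = T·L/(G·J) = 1181 × 0.309 / (81.6×10⁹ × 1.401×10^-7) = 0.03190 rad.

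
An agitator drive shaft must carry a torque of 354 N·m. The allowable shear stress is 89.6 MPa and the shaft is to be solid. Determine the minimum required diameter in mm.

27.2 mm

For a solid shaft τ_max = 16T/(πd³), so d = (16T/(π τ_allow))^(1/3) = (16·354.0/(π·8.96×10^7))^(1/3) = 0.02720 m.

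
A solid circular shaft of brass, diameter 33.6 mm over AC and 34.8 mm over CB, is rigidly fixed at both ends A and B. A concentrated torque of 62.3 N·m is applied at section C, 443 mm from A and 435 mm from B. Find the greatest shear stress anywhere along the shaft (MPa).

Compatibility: T_A·a/J_AC = T_B·b/J_CB with T_A + T_B = T₀.
J_AC = 1.25×10^-7 m⁴, J_CB = 1.44×10^-7 m⁴, so T_A = T₀·(J_AC/a)/((J_AC/a)+(J_CB/b)) = 28.69 N·m, T_B = 33.61 N·m.
τ in each portion: τ_AC = 3.85×10^6 Pa, τ_CB = 4.06×10^6 Pa; maximum is in CB.
τ_max = T_CB·r/J = 33.61·0.0174/1.44×10^-7 = 4.062×10^6 Pa.

4.06 MPa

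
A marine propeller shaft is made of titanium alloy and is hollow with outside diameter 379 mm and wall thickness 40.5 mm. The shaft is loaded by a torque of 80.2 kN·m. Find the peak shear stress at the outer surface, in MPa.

12.1 MPa

J = π(d_o⁴ − d_i⁴)/32 = π(0.379⁴ − 0.298⁴)/32 = 1.251×10^-3 m⁴.
τ_max = T·r/J = 80200 × 0.190 / 1.251×10^-3 = 1.214×10^7 Pa.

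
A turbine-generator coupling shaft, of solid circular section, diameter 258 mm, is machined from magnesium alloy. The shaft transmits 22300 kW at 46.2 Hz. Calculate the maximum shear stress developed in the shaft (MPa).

ω = 2π·46.2 = 290.3 rad/s, so T = P/ω = 22300×10³ / 290.3 = 76820 N·m.
J = πd⁴/32 = π(0.258)⁴/32 = 4.350×10^-4 m⁴.
τ_max = T·r/J = 76820 × 0.129 / 4.350×10^-4 = 2.278×10^7 Pa.

22.8 MPa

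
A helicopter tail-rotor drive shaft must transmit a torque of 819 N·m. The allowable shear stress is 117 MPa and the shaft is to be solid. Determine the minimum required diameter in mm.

32.9 mm

For a solid shaft τ_max = 16T/(πd³), so d = (16T/(π τ_allow))^(1/3) = (16·819.0/(π·1.17×10^8))^(1/3) = 0.03291 m.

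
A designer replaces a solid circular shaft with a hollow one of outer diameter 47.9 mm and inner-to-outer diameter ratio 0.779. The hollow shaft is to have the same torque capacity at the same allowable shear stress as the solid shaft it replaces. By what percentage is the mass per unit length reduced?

Equal τ_max and T ⇒ the solid shaft needs d_s³ = d_o³(1−k⁴), so d_s = 47.9·(1−0.779⁴)^(1/3) = 41.10 mm.
Area ratio A_h/A_s = d_o²(1−k²)/d_s² = (1−k²)/(1−k⁴)^(2/3) = 0.5340.
Mass saving = 1 − 0.5340 = 46.6 %.

46.6 %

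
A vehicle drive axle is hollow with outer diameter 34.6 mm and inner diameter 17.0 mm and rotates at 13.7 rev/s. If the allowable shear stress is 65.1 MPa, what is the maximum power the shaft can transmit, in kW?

42.9 kW

J = π(d_o⁴ − d_i⁴)/32 = π(0.0346⁴ − 0.0170⁴)/32 = 1.325×10^-7 m⁴.
T_max = τ_allow·J/r = 6.51×10^7 × 1.325×10^-7 / 0.0173 = 498.6 N·m.
ω = 2π·13.7 = 86.08 rad/s, so P_max = T_max·ω = 4.292×10^4 W.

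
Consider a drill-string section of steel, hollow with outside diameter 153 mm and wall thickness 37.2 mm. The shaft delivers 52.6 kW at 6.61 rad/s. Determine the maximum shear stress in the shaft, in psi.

1760 psi

ω = 6.61 rad/s, so T = P/ω = 52.6×10³ / 6.610 = 7958 N·m.
J = π(d_o⁴ − d_i⁴)/32 = π(0.153⁴ − 0.0786⁴)/32 = 5.005×10^-5 m⁴.
τ_max = T·r/J = 7958 × 0.0765 / 5.005×10^-5 = 1.216×10^7 Pa.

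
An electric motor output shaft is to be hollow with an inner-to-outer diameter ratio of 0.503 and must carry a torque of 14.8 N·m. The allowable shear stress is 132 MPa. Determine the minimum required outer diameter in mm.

8.48 mm

For a hollow shaft with d_i/d_o = 0.503: τ_max = 16T/(π d_o³ (1−k⁴)), so d_o = [16T/(π τ_allow (1−k⁴))]^(1/3) = [16·14.80/(π·1.32×10^8·0.9360)]^(1/3) = 0.008481 m.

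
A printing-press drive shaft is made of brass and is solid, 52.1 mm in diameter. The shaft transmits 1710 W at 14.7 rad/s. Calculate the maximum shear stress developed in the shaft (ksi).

ω = 14.7 rad/s, so T = P/ω = 1710 / 14.70 = 116.3 N·m.
J = πd⁴/32 = π(0.0521)⁴/32 = 7.234×10^-7 m⁴.
τ_max = T·r/J = 116.3 × 0.0261 / 7.234×10^-7 = 4.189×10^6 Pa.

0.608 ksi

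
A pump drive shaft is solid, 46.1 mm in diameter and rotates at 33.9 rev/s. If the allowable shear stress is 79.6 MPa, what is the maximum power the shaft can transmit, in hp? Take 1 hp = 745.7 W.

J = πd⁴/32 = π(0.0461)⁴/32 = 4.434×10^-7 m⁴.
T_max = τ_allow·J/r = 7.96×10^7 × 4.434×10^-7 / 0.0231 = 1531 N·m.
ω = 2π·33.9 = 213.0 rad/s, so P_max = T_max·ω = 3.262×10^5 W.

437 hp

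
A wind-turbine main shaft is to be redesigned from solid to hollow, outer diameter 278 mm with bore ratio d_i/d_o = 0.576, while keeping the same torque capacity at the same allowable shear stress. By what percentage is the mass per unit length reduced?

Equal τ_max and T ⇒ the solid shaft needs d_s³ = d_o³(1−k⁴), so d_s = 278·(1−0.576⁴)^(1/3) = 267.4 mm.
Area ratio A_h/A_s = d_o²(1−k²)/d_s² = (1−k²)/(1−k⁴)^(2/3) = 0.7222.
Mass saving = 1 − 0.7222 = 27.8 %.

27.8 %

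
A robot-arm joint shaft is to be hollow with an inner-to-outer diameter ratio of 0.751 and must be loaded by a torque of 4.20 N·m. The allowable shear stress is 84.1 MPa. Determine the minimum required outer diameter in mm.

For a hollow shaft with d_i/d_o = 0.751: τ_max = 16T/(π d_o³ (1−k⁴)), so d_o = [16T/(π τ_allow (1−k⁴))]^(1/3) = [16·4.200/(π·8.41×10^7·0.6819)]^(1/3) = 0.007198 m.

7.20 mm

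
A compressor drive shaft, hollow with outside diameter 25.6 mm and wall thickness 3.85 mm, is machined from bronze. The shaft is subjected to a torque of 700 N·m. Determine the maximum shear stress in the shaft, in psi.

40500 psi

J = π(d_o⁴ − d_i⁴)/32 = π(0.0256⁴ − 0.0179⁴)/32 = 3.209×10^-8 m⁴.
τ_max = T·r/J = 700.0 × 0.0128 / 3.209×10^-8 = 2.792×10^8 Pa.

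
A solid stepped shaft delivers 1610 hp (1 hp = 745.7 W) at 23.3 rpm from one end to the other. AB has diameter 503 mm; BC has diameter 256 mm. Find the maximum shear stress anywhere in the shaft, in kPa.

ω = 2π·23.3/60 = 2.440 rad/s, so T = P/ω = 1610×745.7 / 2.440 = 492000 N·m.
Under the same torque, τ_max = 16T/(πd³) is largest where d is smallest — segment BC (d = 256 mm).
τ_max = 16·492000/(π·(0.256)³) = 1.494×10^8 Pa.

149000 kPa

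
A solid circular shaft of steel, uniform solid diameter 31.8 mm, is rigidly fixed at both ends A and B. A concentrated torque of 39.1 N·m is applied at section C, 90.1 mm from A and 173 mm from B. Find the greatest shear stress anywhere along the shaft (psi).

With uniform GJ and both ends fixed, compatibility θ_AC = θ_CB gives T_A·a = T_B·b, together with T_A + T_B = T₀.
T_A = T₀·b/(a+b) = 39.10·173/263.1 = 25.71 N·m; T_B = 13.39 N·m.
τ in each portion: τ_AC = 4.07×10^6 Pa, τ_CB = 2.12×10^6 Pa; maximum is in AC.
τ_max = T_AC·r/J = 25.71·0.0159/1.00×10^-7 = 4.072×10^6 Pa.

591 psi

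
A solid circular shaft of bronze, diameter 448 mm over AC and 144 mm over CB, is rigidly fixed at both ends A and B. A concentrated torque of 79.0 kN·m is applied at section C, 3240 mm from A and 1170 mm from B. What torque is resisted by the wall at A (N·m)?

76700 N·m

Compatibility: T_A·a/J_AC = T_B·b/J_CB with T_A + T_B = T₀.
J_AC = 3.95×10^-3 m⁴, J_CB = 4.22×10^-5 m⁴, so T_A = T₀·(J_AC/a)/((J_AC/a)+(J_CB/b)) = 76730 N·m, T_B = 2268 N·m.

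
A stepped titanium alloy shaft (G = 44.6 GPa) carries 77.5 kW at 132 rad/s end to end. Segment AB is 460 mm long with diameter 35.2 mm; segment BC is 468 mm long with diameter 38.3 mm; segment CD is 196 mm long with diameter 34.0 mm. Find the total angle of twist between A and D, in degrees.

ω = 132 rad/s, so T = P/ω = 77.5×10³ / 132.0 = 587.1 N·m.
J_AB = π(0.0352)⁴/32 = 1.51×10^-7 m⁴; J_BC = π(0.0383)⁴/32 = 2.11×10^-7 m⁴; J_CD = π(0.0340)⁴/32 = 1.31×10^-7 m⁴.
θ = (T/G)·Σ L_i/J_i = (587.1/44.6×10⁹)·(0.460/1.51×10^-7 + 0.468/2.11×10^-7 + 0.196/1.31×10^-7) = 0.08901 rad.

5.10°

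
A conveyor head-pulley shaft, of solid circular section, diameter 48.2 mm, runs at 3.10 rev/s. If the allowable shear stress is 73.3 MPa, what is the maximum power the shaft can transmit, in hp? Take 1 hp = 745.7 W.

J = πd⁴/32 = π(0.0482)⁴/32 = 5.299×10^-7 m⁴.
T_max = τ_allow·J/r = 7.33×10^7 × 5.299×10^-7 / 0.0241 = 1612 N·m.
ω = 2π·3.10 = 19.48 rad/s, so P_max = T_max·ω = 3.139×10^4 W.

42.1 hp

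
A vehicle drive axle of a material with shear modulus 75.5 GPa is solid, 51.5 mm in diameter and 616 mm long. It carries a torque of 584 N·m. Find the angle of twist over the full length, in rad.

0.00690 rad

J = πd⁴/32 = π(0.0515)⁴/32 = 6.906×10^-7 m⁴.
θ = T·L/(G·J) = 584.0 × 0.616 / (75.5×10⁹ × 6.906×10^-7) = 6.900×10^-3 rad.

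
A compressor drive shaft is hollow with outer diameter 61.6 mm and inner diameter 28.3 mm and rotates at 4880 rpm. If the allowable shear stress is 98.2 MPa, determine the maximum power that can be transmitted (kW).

J = π(d_o⁴ − d_i⁴)/32 = π(0.0616⁴ − 0.0283⁴)/32 = 1.351×10^-6 m⁴.
T_max = τ_allow·J/r = 9.82×10^7 × 1.351×10^-6 / 0.0308 = 4306 N·m.
ω = 2π·4880/60 = 511.0 rad/s, so P_max = T_max·ω = 2.201×10^6 W.

2200 kW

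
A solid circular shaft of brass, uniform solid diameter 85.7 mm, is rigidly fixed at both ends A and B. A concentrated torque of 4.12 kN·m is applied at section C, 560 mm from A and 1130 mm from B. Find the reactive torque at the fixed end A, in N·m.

2750 N·m

With uniform GJ and both ends fixed, compatibility θ_AC = θ_CB gives T_A·a = T_B·b, together with T_A + T_B = T₀.
T_A = T₀·b/(a+b) = 4120·1130/1690 = 2755 N·m; T_B = 1365 N·m.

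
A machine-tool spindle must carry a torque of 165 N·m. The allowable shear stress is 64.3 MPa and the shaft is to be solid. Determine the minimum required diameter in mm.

23.6 mm

For a solid shaft τ_max = 16T/(πd³), so d = (16T/(π τ_allow))^(1/3) = (16·165.0/(π·6.43×10^7))^(1/3) = 0.02355 m.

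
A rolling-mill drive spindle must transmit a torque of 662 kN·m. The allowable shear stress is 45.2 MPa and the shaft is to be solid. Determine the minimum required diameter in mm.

421 mm

For a solid shaft τ_max = 16T/(πd³), so d = (16T/(π τ_allow))^(1/3) = (16·662000/(π·4.52×10^7))^(1/3) = 0.4209 m.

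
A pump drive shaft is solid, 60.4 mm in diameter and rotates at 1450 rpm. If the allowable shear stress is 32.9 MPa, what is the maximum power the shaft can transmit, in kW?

J = πd⁴/32 = π(0.0604)⁴/32 = 1.307×10^-6 m⁴.
T_max = τ_allow·J/r = 3.29×10^7 × 1.307×10^-6 / 0.0302 = 1423 N·m.
ω = 2π·1450/60 = 151.8 rad/s, so P_max = T_max·ω = 2.161×10^5 W.

216 kW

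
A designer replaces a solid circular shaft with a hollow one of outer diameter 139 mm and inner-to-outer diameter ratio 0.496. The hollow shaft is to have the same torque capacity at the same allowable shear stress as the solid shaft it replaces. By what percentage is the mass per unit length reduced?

Equal τ_max and T ⇒ the solid shaft needs d_s³ = d_o³(1−k⁴), so d_s = 139·(1−0.496⁴)^(1/3) = 136.1 mm.
Area ratio A_h/A_s = d_o²(1−k²)/d_s² = (1−k²)/(1−k⁴)^(2/3) = 0.7860.
Mass saving = 1 − 0.7860 = 21.4 %.

21.4 %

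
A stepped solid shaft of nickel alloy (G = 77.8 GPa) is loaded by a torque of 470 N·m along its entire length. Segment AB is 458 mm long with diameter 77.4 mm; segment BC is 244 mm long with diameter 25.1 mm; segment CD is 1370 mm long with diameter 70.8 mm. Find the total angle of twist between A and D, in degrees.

2.40°

J_AB = π(0.0774)⁴/32 = 3.52×10^-6 m⁴; J_BC = π(0.0251)⁴/32 = 3.90×10^-8 m⁴; J_CD = π(0.0708)⁴/32 = 2.47×10^-6 m⁴.
θ = (T/G)·Σ L_i/J_i = (470.0/77.8×10⁹)·(0.458/3.52×10^-6 + 0.244/3.90×10^-8 + 1.37/2.47×10^-6) = 0.04197 rad.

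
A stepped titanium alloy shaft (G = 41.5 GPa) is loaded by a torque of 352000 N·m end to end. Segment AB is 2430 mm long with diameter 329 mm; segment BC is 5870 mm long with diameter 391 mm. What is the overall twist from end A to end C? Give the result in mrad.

J_AB = π(0.329)⁴/32 = 1.15×10^-3 m⁴; J_BC = π(0.391)⁴/32 = 2.29×10^-3 m⁴.
θ = (T/G)·Σ L_i/J_i = (352000/41.5×10⁹)·(2.43/1.15×10^-3 + 5.87/2.29×10^-3) = 0.03962 rad.

39.6 mrad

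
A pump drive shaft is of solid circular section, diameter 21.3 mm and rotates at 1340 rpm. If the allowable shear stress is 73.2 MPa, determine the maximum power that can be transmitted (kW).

J = πd⁴/32 = π(0.0213)⁴/32 = 2.021×10^-8 m⁴.
T_max = τ_allow·J/r = 7.32×10^7 × 2.021×10^-8 / 0.0106 = 138.9 N·m.
ω = 2π·1340/60 = 140.3 rad/s, so P_max = T_max·ω = 1.949×10^4 W.

19.5 kW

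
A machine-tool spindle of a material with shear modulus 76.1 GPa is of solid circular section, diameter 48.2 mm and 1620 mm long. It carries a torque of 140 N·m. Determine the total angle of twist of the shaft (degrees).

0.322°

J = πd⁴/32 = π(0.0482)⁴/32 = 5.299×10^-7 m⁴.
θ = T·L/(G·J) = 140.0 × 1.62 / (76.1×10⁹ × 5.299×10^-7) = 5.624×10^-3 rad.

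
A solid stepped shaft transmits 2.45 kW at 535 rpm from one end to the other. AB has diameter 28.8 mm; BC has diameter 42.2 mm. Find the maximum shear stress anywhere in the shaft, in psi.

ω = 2π·535/60 = 56.03 rad/s, so T = P/ω = 2.45×10³ / 56.03 = 43.73 N·m.
Under the same torque, τ_max = 16T/(πd³) is largest where d is smallest — segment AB (d = 28.8 mm).
τ_max = 16·43.73/(π·(0.0288)³) = 9.323×10^6 Pa.

1350 psi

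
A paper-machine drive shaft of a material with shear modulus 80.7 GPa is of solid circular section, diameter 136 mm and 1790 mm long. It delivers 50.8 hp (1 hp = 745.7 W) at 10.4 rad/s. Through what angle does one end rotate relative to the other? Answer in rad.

ω = 10.4 rad/s, so T = P/ω = 50.8×745.7 / 10.40 = 3642 N·m.
J = πd⁴/32 = π(0.136)⁴/32 = 3.359×10^-5 m⁴.
θ = T·L/(G·J) = 3642 × 1.79 / (80.7×10⁹ × 3.359×10^-5) = 2.406×10^-3 rad.

0.00241 rad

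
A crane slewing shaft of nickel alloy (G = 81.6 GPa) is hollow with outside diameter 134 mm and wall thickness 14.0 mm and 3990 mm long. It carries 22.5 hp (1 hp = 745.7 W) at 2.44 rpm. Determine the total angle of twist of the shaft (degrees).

ω = 2π·2.44/60 = 0.2555 rad/s, so T = P/ω = 22.5×745.7 / 0.2555 = 65660 N·m.
J = π(d_o⁴ − d_i⁴)/32 = π(0.134⁴ − 0.106⁴)/32 = 1.926×10^-5 m⁴.
θ = T·L/(G·J) = 65660 × 3.99 / (81.6×10⁹ × 1.926×10^-5) = 0.1667 rad.

9.55°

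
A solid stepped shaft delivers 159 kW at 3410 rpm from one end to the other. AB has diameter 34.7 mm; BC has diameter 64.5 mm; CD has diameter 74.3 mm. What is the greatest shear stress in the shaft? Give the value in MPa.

54.3 MPa

ω = 2π·3410/60 = 357.1 rad/s, so T = P/ω = 159×10³ / 357.1 = 445.3 N·m.
Under the same torque, τ_max = 16T/(πd³) is largest where d is smallest — segment AB (d = 34.7 mm).
τ_max = 16·445.3/(π·(0.0347)³) = 5.427×10^7 Pa.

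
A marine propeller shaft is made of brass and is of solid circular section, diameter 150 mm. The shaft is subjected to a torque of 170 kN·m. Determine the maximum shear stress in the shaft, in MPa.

J = πd⁴/32 = π(0.150)⁴/32 = 4.970×10^-5 m⁴.
τ_max = T·r/J = 170000 × 0.0750 / 4.970×10^-5 = 2.565×10^8 Pa.

257 MPa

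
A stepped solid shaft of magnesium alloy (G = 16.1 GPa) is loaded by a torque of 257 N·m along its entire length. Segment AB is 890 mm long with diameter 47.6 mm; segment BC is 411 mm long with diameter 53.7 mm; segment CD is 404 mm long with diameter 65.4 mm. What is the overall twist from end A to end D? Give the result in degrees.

2.28°

J_AB = π(0.0476)⁴/32 = 5.04×10^-7 m⁴; J_BC = π(0.0537)⁴/32 = 8.16×10^-7 m⁴; J_CD = π(0.0654)⁴/32 = 1.80×10^-6 m⁴.
θ = (T/G)·Σ L_i/J_i = (257.0/16.1×10⁹)·(0.890/5.04×10^-7 + 0.411/8.16×10^-7 + 0.404/1.80×10^-6) = 0.03982 rad.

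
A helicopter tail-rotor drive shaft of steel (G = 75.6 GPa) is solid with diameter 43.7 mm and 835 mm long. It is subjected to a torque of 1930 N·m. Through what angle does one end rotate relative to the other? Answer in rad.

J = πd⁴/32 = π(0.0437)⁴/32 = 3.580×10^-7 m⁴.
θ = T·L/(G·J) = 1930 × 0.835 / (75.6×10⁹ × 3.580×10^-7) = 0.05954 rad.

0.0595 rad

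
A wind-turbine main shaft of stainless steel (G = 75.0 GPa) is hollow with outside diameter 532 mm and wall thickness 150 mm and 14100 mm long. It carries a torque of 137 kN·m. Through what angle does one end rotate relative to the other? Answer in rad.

0.00340 rad

J = π(d_o⁴ − d_i⁴)/32 = π(0.532⁴ − 0.232⁴)/32 = 7.580×10^-3 m⁴.
θ = T·L/(G·J) = 137000 × 14.1 / (75.0×10⁹ × 7.580×10^-3) = 3.398×10^-3 rad.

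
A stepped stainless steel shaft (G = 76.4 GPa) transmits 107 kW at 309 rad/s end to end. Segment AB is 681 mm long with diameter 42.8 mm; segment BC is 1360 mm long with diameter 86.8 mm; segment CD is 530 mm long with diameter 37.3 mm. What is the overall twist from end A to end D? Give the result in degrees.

1.32°

ω = 309 rad/s, so T = P/ω = 107×10³ / 309.0 = 346.3 N·m.
J_AB = π(0.0428)⁴/32 = 3.29×10^-7 m⁴; J_BC = π(0.0868)⁴/32 = 5.57×10^-6 m⁴; J_CD = π(0.0373)⁴/32 = 1.90×10^-7 m⁴.
θ = (T/G)·Σ L_i/J_i = (346.3/76.4×10⁹)·(0.681/3.29×10^-7 + 1.36/5.57×10^-6 + 0.530/1.90×10^-7) = 0.02312 rad.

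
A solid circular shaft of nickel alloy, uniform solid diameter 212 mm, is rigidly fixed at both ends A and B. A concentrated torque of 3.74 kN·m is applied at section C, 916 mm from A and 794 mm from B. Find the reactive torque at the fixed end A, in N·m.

With uniform GJ and both ends fixed, compatibility θ_AC = θ_CB gives T_A·a = T_B·b, together with T_A + T_B = T₀.
T_A = T₀·b/(a+b) = 3740·794/1710 = 1737 N·m; T_B = 2003 N·m.

1740 N·m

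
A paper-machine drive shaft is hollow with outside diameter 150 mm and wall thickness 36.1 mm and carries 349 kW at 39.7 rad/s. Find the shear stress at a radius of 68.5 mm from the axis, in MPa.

13.1 MPa

ω = 39.7 rad/s, so T = P/ω = 349×10³ / 39.70 = 8791 N·m.
J = π(d_o⁴ − d_i⁴)/32 = π(0.150⁴ − 0.0778⁴)/32 = 4.610×10^-5 m⁴.
Shear stress varies linearly with radius: τ = T·r/J = 8791 × 0.0685 / 4.610×10^-5 = 1.306×10^7 Pa.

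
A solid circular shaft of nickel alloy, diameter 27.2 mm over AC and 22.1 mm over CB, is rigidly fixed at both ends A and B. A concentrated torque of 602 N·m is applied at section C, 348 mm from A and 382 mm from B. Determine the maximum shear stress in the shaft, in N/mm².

Compatibility: T_A·a/J_AC = T_B·b/J_CB with T_A + T_B = T₀.
J_AC = 5.37×10^-8 m⁴, J_CB = 2.34×10^-8 m⁴, so T_A = T₀·(J_AC/a)/((J_AC/a)+(J_CB/b)) = 430.9 N·m, T_B = 171.1 N·m.
τ in each portion: τ_AC = 1.09×10^8 Pa, τ_CB = 8.07×10^7 Pa; maximum is in AC.
τ_max = T_AC·r/J = 430.9·0.0136/5.37×10^-8 = 1.091×10^8 Pa.

109 N/mm²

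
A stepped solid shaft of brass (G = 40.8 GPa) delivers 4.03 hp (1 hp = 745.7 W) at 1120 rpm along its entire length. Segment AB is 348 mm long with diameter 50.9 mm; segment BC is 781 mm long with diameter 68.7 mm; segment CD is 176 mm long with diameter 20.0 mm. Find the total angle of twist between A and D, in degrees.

0.435°

ω = 2π·1120/60 = 117.3 rad/s, so T = P/ω = 4.03×745.7 / 117.3 = 25.62 N·m.
J_AB = π(0.0509)⁴/32 = 6.59×10^-7 m⁴; J_BC = π(0.0687)⁴/32 = 2.19×10^-6 m⁴; J_CD = π(0.0200)⁴/32 = 1.57×10^-8 m⁴.
θ = (T/G)·Σ L_i/J_i = (25.62/40.8×10⁹)·(0.348/6.59×10^-7 + 0.781/2.19×10^-6 + 0.176/1.57×10^-8) = 7.592×10^-3 rad.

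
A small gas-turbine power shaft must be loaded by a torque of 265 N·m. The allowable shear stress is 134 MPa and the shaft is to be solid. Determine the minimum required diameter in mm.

21.6 mm

For a solid shaft τ_max = 16T/(πd³), so d = (16T/(π τ_allow))^(1/3) = (16·265.0/(π·1.34×10^8))^(1/3) = 0.02160 m.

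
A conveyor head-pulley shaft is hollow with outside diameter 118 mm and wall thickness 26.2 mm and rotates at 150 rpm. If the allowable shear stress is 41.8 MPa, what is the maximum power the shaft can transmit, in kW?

J = π(d_o⁴ − d_i⁴)/32 = π(0.118⁴ − 0.0656⁴)/32 = 1.722×10^-5 m⁴.
T_max = τ_allow·J/r = 4.18×10^7 × 1.722×10^-5 / 0.0590 = 12200 N·m.
ω = 2π·150/60 = 15.71 rad/s, so P_max = T_max·ω = 1.916×10^5 W.

192 kW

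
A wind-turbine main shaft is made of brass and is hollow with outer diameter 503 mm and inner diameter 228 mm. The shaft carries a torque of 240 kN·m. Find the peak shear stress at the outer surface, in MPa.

10.0 MPa

J = π(d_o⁴ − d_i⁴)/32 = π(0.503⁴ − 0.228⁴)/32 = 6.019×10^-3 m⁴.
τ_max = T·r/J = 240000 × 0.252 / 6.019×10^-3 = 1.003×10^7 Pa.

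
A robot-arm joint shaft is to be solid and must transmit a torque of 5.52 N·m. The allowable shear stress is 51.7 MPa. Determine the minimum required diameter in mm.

For a solid shaft τ_max = 16T/(πd³), so d = (16T/(π τ_allow))^(1/3) = (16·5.520/(π·5.17×10^7))^(1/3) = 0.008162 m.

8.16 mm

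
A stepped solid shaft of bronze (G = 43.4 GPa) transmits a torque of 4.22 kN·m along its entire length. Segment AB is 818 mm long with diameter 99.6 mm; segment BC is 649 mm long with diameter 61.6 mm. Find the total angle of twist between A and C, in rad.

0.0529 rad

J_AB = π(0.0996)⁴/32 = 9.66×10^-6 m⁴; J_BC = π(0.0616)⁴/32 = 1.41×10^-6 m⁴.
θ = (T/G)·Σ L_i/J_i = (4220/43.4×10⁹)·(0.818/9.66×10^-6 + 0.649/1.41×10^-6) = 0.05287 rad.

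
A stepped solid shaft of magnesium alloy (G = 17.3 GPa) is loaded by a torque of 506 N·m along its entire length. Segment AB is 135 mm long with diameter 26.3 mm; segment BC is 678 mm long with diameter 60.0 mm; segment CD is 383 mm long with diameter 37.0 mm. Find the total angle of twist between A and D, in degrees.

J_AB = π(0.0263)⁴/32 = 4.70×10^-8 m⁴; J_BC = π(0.0600)⁴/32 = 1.27×10^-6 m⁴; J_CD = π(0.0370)⁴/32 = 1.84×10^-7 m⁴.
θ = (T/G)·Σ L_i/J_i = (506.0/17.3×10⁹)·(0.135/4.70×10^-8 + 0.678/1.27×10^-6 + 0.383/1.84×10^-7) = 0.1605 rad.

9.20°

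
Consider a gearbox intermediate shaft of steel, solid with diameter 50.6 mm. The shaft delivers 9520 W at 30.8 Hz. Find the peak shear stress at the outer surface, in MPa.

ω = 2π·30.8 = 193.5 rad/s, so T = P/ω = 9520 / 193.5 = 49.19 N·m.
J = πd⁴/32 = π(0.0506)⁴/32 = 6.436×10^-7 m⁴.
τ_max = T·r/J = 49.19 × 0.0253 / 6.436×10^-7 = 1.934×10^6 Pa.

1.93 MPa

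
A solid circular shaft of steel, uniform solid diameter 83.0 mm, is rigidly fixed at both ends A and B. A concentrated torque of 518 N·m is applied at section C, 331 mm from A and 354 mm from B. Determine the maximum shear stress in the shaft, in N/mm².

2.38 N/mm²

With uniform GJ and both ends fixed, compatibility θ_AC = θ_CB gives T_A·a = T_B·b, together with T_A + T_B = T₀.
T_A = T₀·b/(a+b) = 518.0·354/685.0 = 267.7 N·m; T_B = 250.3 N·m.
τ in each portion: τ_AC = 2.38×10^6 Pa, τ_CB = 2.23×10^6 Pa; maximum is in AC.
τ_max = T_AC·r/J = 267.7·0.0415/4.66×10^-6 = 2.384×10^6 Pa.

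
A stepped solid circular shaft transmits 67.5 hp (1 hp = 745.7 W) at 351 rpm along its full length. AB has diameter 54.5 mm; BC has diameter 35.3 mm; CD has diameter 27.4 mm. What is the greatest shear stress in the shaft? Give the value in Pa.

ω = 2π·351/60 = 36.76 rad/s, so T = P/ω = 67.5×745.7 / 36.76 = 1369 N·m.
Under the same torque, τ_max = 16T/(πd³) is largest where d is smallest — segment CD (d = 27.4 mm).
τ_max = 16·1369/(π·(0.0274)³) = 3.390×10^8 Pa.

3.39e8 Pa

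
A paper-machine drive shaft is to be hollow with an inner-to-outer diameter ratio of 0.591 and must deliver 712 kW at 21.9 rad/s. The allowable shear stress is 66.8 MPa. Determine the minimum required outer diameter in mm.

141 mm

ω = 21.9 rad/s, so T = P/ω = 712×10³ / 21.90 = 32510 N·m.
For a hollow shaft with d_i/d_o = 0.591: τ_max = 16T/(π d_o³ (1−k⁴)), so d_o = [16T/(π τ_allow (1−k⁴))]^(1/3) = [16·32510/(π·6.68×10^7·0.8780)]^(1/3) = 0.1413 m.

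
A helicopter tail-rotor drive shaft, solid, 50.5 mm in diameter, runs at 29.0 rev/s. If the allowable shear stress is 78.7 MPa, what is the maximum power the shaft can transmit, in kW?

363 kW

J = πd⁴/32 = π(0.0505)⁴/32 = 6.385×10^-7 m⁴.
T_max = τ_allow·J/r = 7.87×10^7 × 6.385×10^-7 / 0.0253 = 1990 N·m.
ω = 2π·29.0 = 182.2 rad/s, so P_max = T_max·ω = 3.626×10^5 W.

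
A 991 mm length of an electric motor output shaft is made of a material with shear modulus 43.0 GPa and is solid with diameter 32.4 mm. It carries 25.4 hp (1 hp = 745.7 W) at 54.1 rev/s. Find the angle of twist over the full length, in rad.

0.0119 rad

ω = 2π·54.1 = 339.9 rad/s, so T = P/ω = 25.4×745.7 / 339.9 = 55.72 N·m.
J = πd⁴/32 = π(0.0324)⁴/32 = 1.082×10^-7 m⁴.
θ = T·L/(G·J) = 55.72 × 0.991 / (43.0×10⁹ × 1.082×10^-7) = 0.01187 rad.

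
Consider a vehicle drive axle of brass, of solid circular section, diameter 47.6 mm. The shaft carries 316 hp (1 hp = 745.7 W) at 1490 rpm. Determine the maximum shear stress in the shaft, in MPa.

ω = 2π·1490/60 = 156.0 rad/s, so T = P/ω = 316×745.7 / 156.0 = 1510 N·m.
J = πd⁴/32 = π(0.0476)⁴/32 = 5.040×10^-7 m⁴.
τ_max = T·r/J = 1510 × 0.0238 / 5.040×10^-7 = 7.132×10^7 Pa.

71.3 MPa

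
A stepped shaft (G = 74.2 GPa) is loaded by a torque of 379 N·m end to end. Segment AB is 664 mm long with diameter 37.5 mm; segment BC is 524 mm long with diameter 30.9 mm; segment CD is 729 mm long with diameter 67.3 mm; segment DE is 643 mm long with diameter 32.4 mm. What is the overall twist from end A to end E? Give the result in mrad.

J_AB = π(0.0375)⁴/32 = 1.94×10^-7 m⁴; J_BC = π(0.0309)⁴/32 = 8.95×10^-8 m⁴; J_CD = π(0.0673)⁴/32 = 2.01×10^-6 m⁴; J_DE = π(0.0324)⁴/32 = 1.08×10^-7 m⁴.
θ = (T/G)·Σ L_i/J_i = (379.0/74.2×10⁹)·(0.664/1.94×10^-7 + 0.524/8.95×10^-8 + 0.729/2.01×10^-6 + 0.643/1.08×10^-7) = 0.07958 rad.

79.6 mrad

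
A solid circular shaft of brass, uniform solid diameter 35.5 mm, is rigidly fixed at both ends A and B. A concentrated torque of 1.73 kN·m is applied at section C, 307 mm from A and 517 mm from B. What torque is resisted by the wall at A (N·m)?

1090 N·m

With uniform GJ and both ends fixed, compatibility θ_AC = θ_CB gives T_A·a = T_B·b, together with T_A + T_B = T₀.
T_A = T₀·b/(a+b) = 1730·517/824.0 = 1085 N·m; T_B = 644.6 N·m.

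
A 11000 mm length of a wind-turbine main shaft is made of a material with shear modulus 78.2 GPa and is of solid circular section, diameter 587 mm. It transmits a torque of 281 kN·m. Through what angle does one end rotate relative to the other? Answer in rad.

0.00339 rad

J = πd⁴/32 = π(0.587)⁴/32 = 0.01166 m⁴.
θ = T·L/(G·J) = 281000 × 11.0 / (78.2×10⁹ × 0.01166) = 3.391×10^-3 rad.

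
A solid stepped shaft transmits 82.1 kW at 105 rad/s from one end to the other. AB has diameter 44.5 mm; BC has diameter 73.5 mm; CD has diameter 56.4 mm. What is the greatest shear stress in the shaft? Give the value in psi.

6550 psi

ω = 105 rad/s, so T = P/ω = 82.1×10³ / 105.0 = 781.9 N·m.
Under the same torque, τ_max = 16T/(πd³) is largest where d is smallest — segment AB (d = 44.5 mm).
τ_max = 16·781.9/(π·(0.0445)³) = 4.519×10^7 Pa.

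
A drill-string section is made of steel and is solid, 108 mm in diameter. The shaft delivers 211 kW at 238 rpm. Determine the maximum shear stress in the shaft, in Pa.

3.42e7 Pa

ω = 2π·238/60 = 24.92 rad/s, so T = P/ω = 211×10³ / 24.92 = 8466 N·m.
J = πd⁴/32 = π(0.108)⁴/32 = 1.336×10^-5 m⁴.
τ_max = T·r/J = 8466 × 0.0540 / 1.336×10^-5 = 3.423×10^7 Pa.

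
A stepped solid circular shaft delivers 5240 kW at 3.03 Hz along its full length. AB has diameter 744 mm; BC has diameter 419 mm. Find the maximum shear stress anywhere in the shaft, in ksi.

2.76 ksi

ω = 2π·3.03 = 19.04 rad/s, so T = P/ω = 5240×10³ / 19.04 = 275200 N·m.
Under the same torque, τ_max = 16T/(πd³) is largest where d is smallest — segment BC (d = 419 mm).
τ_max = 16·275200/(π·(0.419)³) = 1.906×10^7 Pa.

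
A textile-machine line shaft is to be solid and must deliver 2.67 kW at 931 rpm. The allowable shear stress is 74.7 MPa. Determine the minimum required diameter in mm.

ω = 2π·931/60 = 97.49 rad/s, so T = P/ω = 2.67×10³ / 97.49 = 27.39 N·m.
For a solid shaft τ_max = 16T/(πd³), so d = (16T/(π τ_allow))^(1/3) = (16·27.39/(π·7.47×10^7))^(1/3) = 0.01231 m.

12.3 mm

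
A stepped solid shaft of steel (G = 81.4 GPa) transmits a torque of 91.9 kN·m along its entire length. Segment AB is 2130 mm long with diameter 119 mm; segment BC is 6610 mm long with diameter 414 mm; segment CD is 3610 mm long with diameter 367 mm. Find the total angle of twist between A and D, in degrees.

J_AB = π(0.119)⁴/32 = 1.97×10^-5 m⁴; J_BC = π(0.414)⁴/32 = 2.88×10^-3 m⁴; J_CD = π(0.367)⁴/32 = 1.78×10^-3 m⁴.
θ = (T/G)·Σ L_i/J_i = (91900/81.4×10⁹)·(2.13/1.97×10^-5 + 6.61/2.88×10^-3 + 3.61/1.78×10^-3) = 0.1270 rad.

7.28°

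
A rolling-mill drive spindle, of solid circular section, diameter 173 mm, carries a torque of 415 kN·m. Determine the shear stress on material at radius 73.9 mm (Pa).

J = πd⁴/32 = π(0.173)⁴/32 = 8.794×10^-5 m⁴.
Shear stress varies linearly with radius: τ = T·r/J = 415000 × 0.0739 / 8.794×10^-5 = 3.487×10^8 Pa.

3.49e8 Pa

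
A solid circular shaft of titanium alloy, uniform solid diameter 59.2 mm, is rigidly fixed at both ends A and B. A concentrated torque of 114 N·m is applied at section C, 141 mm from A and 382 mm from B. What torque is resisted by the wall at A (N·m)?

With uniform GJ and both ends fixed, compatibility θ_AC = θ_CB gives T_A·a = T_B·b, together with T_A + T_B = T₀.
T_A = T₀·b/(a+b) = 114.0·382/523.0 = 83.27 N·m; T_B = 30.73 N·m.

83.3 N·m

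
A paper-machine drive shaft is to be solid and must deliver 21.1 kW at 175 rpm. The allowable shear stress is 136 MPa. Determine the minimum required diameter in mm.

35.1 mm

ω = 2π·175/60 = 18.33 rad/s, so T = P/ω = 21.1×10³ / 18.33 = 1151 N·m.
For a solid shaft τ_max = 16T/(πd³), so d = (16T/(π τ_allow))^(1/3) = (16·1151/(π·1.36×10^8))^(1/3) = 0.03507 m.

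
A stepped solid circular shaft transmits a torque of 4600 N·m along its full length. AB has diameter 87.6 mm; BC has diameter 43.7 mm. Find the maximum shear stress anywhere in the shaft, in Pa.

Under the same torque, τ_max = 16T/(πd³) is largest where d is smallest — segment BC (d = 43.7 mm).
τ_max = 16·4600/(π·(0.0437)³) = 2.807×10^8 Pa.

2.81e8 Pa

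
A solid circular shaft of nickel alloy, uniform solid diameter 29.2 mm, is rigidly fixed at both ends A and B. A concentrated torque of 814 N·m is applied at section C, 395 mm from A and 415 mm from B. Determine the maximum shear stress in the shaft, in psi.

With uniform GJ and both ends fixed, compatibility θ_AC = θ_CB gives T_A·a = T_B·b, together with T_A + T_B = T₀.
T_A = T₀·b/(a+b) = 814.0·415/810.0 = 417.0 N·m; T_B = 397.0 N·m.
τ in each portion: τ_AC = 8.53×10^7 Pa, τ_CB = 8.12×10^7 Pa; maximum is in AC.
τ_max = T_AC·r/J = 417.0·0.0146/7.14×10^-8 = 8.531×10^7 Pa.

12400 psi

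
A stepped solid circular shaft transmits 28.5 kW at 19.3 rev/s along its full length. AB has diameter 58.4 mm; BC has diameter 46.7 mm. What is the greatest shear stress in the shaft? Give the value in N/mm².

ω = 2π·19.3 = 121.3 rad/s, so T = P/ω = 28.5×10³ / 121.3 = 235.0 N·m.
Under the same torque, τ_max = 16T/(πd³) is largest where d is smallest — segment BC (d = 46.7 mm).
τ_max = 16·235.0/(π·(0.0467)³) = 1.175×10^7 Pa.

11.8 N/mm²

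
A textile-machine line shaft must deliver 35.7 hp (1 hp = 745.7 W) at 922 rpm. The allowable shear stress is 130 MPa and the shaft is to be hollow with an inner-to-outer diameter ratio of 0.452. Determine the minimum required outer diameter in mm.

22.4 mm

ω = 2π·922/60 = 96.55 rad/s, so T = P/ω = 35.7×745.7 / 96.55 = 275.7 N·m.
For a hollow shaft with d_i/d_o = 0.452: τ_max = 16T/(π d_o³ (1−k⁴)), so d_o = [16T/(π τ_allow (1−k⁴))]^(1/3) = [16·275.7/(π·1.30×10^8·0.9583)]^(1/3) = 0.02242 m.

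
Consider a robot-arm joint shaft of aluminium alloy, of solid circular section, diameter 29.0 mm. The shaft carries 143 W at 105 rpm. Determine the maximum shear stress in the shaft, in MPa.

2.72 MPa

ω = 2π·105/60 = 11.00 rad/s, so T = P/ω = 143 / 11.00 = 13.01 N·m.
J = πd⁴/32 = π(0.0290)⁴/32 = 6.944×10^-8 m⁴.
τ_max = T·r/J = 13.01 × 0.0145 / 6.944×10^-8 = 2.716×10^6 Pa.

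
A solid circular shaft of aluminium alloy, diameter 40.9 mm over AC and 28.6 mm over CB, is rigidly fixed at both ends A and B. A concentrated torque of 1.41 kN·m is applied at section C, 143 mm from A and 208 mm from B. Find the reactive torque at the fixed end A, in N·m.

Compatibility: T_A·a/J_AC = T_B·b/J_CB with T_A + T_B = T₀.
J_AC = 2.75×10^-7 m⁴, J_CB = 6.57×10^-8 m⁴, so T_A = T₀·(J_AC/a)/((J_AC/a)+(J_CB/b)) = 1211 N·m, T_B = 199.1 N·m.

1210 N·m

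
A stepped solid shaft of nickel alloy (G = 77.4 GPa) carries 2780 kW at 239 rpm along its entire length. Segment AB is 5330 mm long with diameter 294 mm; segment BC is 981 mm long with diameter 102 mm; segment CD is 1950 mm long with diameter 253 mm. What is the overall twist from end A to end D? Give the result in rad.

0.150 rad

ω = 2π·239/60 = 25.03 rad/s, so T = P/ω = 2780×10³ / 25.03 = 111100 N·m.
J_AB = π(0.294)⁴/32 = 7.33×10^-4 m⁴; J_BC = π(0.102)⁴/32 = 1.06×10^-5 m⁴; J_CD = π(0.253)⁴/32 = 4.02×10^-4 m⁴.
θ = (T/G)·Σ L_i/J_i = (111100/77.4×10⁹)·(5.33/7.33×10^-4 + 0.981/1.06×10^-5 + 1.95/4.02×10^-4) = 0.1499 rad.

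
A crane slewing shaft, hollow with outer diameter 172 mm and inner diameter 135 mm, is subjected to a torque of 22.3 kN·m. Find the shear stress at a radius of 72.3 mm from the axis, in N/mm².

J = π(d_o⁴ − d_i⁴)/32 = π(0.172⁴ − 0.135⁴)/32 = 5.332×10^-5 m⁴.
Shear stress varies linearly with radius: τ = T·r/J = 22300 × 0.0723 / 5.332×10^-5 = 3.024×10^7 Pa.

30.2 N/mm²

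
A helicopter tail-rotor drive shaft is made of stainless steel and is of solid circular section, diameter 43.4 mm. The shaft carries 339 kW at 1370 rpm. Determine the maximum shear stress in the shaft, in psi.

ω = 2π·1370/60 = 143.5 rad/s, so T = P/ω = 339×10³ / 143.5 = 2363 N·m.
J = πd⁴/32 = π(0.0434)⁴/32 = 3.483×10^-7 m⁴.
τ_max = T·r/J = 2363 × 0.0217 / 3.483×10^-7 = 1.472×10^8 Pa.

21400 psi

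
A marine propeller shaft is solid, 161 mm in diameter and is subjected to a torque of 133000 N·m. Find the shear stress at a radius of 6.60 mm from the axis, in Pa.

J = πd⁴/32 = π(0.161)⁴/32 = 6.596×10^-5 m⁴.
Shear stress varies linearly with radius: τ = T·r/J = 133000 × 0.00660 / 6.596×10^-5 = 1.331×10^7 Pa.

1.33e7 Pa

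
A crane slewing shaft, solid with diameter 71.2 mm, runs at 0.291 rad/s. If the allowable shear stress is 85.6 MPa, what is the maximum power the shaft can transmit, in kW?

J = πd⁴/32 = π(0.0712)⁴/32 = 2.523×10^-6 m⁴.
T_max = τ_allow·J/r = 8.56×10^7 × 2.523×10^-6 / 0.0356 = 6067 N·m.
ω = 0.291 rad/s, so P_max = T_max·ω = 1765 W.

1.77 kW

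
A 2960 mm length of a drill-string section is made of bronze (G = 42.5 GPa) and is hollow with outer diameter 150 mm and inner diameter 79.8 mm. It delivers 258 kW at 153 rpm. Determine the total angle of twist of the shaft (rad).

0.0245 rad

ω = 2π·153/60 = 16.02 rad/s, so T = P/ω = 258×10³ / 16.02 = 16100 N·m.
J = π(d_o⁴ − d_i⁴)/32 = π(0.150⁴ − 0.0798⁴)/32 = 4.572×10^-5 m⁴.
θ = T·L/(G·J) = 16100 × 2.96 / (42.5×10⁹ × 4.572×10^-5) = 0.02453 rad.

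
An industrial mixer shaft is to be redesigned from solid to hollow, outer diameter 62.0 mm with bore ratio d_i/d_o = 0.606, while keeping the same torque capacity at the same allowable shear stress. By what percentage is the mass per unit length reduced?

30.3 %

Equal τ_max and T ⇒ the solid shaft needs d_s³ = d_o³(1−k⁴), so d_s = 62.0·(1−0.606⁴)^(1/3) = 59.08 mm.
Area ratio A_h/A_s = d_o²(1−k²)/d_s² = (1−k²)/(1−k⁴)^(2/3) = 0.6969.
Mass saving = 1 − 0.6969 = 30.3 %.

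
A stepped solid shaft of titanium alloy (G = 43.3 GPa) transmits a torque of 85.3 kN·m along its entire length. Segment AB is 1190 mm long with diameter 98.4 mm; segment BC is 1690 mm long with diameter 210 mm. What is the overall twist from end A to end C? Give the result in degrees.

15.6°

J_AB = π(0.0984)⁴/32 = 9.20×10^-6 m⁴; J_BC = π(0.210)⁴/32 = 1.91×10^-4 m⁴.
θ = (T/G)·Σ L_i/J_i = (85300/43.3×10⁹)·(1.19/9.20×10^-6 + 1.69/1.91×10^-4) = 0.2721 rad.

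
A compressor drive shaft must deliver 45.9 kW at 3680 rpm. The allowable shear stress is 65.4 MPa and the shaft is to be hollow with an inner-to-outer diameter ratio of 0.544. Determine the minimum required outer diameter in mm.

21.7 mm

ω = 2π·3680/60 = 385.4 rad/s, so T = P/ω = 45.9×10³ / 385.4 = 119.1 N·m.
For a hollow shaft with d_i/d_o = 0.544: τ_max = 16T/(π d_o³ (1−k⁴)), so d_o = [16T/(π τ_allow (1−k⁴))]^(1/3) = [16·119.1/(π·6.54×10^7·0.9124)]^(1/3) = 0.02166 m.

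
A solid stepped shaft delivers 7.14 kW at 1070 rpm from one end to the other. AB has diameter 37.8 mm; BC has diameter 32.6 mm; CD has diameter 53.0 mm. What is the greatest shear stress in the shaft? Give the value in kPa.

ω = 2π·1070/60 = 112.1 rad/s, so T = P/ω = 7.14×10³ / 112.1 = 63.72 N·m.
Under the same torque, τ_max = 16T/(πd³) is largest where d is smallest — segment BC (d = 32.6 mm).
τ_max = 16·63.72/(π·(0.0326)³) = 9.367×10^6 Pa.

9370 kPa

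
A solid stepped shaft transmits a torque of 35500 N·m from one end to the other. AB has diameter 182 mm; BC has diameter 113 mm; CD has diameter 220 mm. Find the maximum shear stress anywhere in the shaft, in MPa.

125 MPa

Under the same torque, τ_max = 16T/(πd³) is largest where d is smallest — segment BC (d = 113 mm).
τ_max = 16·35500/(π·(0.113)³) = 1.253×10^8 Pa.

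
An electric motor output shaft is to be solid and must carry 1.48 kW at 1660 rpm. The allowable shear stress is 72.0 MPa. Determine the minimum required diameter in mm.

8.44 mm

ω = 2π·1660/60 = 173.8 rad/s, so T = P/ω = 1.48×10³ / 173.8 = 8.514 N·m.
For a solid shaft τ_max = 16T/(πd³), so d = (16T/(π τ_allow))^(1/3) = (16·8.514/(π·7.20×10^7))^(1/3) = 0.008445 m.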